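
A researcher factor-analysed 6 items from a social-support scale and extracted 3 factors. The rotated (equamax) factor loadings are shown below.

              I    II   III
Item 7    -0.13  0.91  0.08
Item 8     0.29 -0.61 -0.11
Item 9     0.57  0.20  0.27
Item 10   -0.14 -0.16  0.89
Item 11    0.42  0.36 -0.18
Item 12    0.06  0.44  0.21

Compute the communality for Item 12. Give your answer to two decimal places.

0.24

h² = 0.06² + 0.44² + 0.21² = 0.0036 + 0.1936 + 0.0441 = 0.2413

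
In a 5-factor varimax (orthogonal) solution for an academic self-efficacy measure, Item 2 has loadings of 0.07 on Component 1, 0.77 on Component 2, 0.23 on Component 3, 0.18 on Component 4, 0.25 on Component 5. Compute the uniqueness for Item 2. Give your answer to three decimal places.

h² = 0.07² + 0.77² + 0.23² + 0.18² + 0.25² = 0.0049 + 0.5929 + 0.0529 + 0.0324 + 0.0625 = 0.7456
Uniqueness u² = 1 − h² = 1 − 0.7456 = 0.2544

0.254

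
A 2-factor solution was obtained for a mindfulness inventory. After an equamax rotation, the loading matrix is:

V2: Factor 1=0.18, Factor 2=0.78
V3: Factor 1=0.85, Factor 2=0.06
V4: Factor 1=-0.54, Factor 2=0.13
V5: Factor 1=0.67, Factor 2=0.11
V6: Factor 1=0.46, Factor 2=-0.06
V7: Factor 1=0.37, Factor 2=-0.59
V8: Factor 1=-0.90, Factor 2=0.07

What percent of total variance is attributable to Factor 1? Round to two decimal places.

37.91%

SS loadings for Factor 1 = 0.18² + 0.85² + (-0.54)² + 0.67² + 0.46² + 0.37² + (-0.90)² = 2.6539
With 7 standardized items, total variance = 7. Proportion = 2.6539/7 = 0.3791 → 37.91%.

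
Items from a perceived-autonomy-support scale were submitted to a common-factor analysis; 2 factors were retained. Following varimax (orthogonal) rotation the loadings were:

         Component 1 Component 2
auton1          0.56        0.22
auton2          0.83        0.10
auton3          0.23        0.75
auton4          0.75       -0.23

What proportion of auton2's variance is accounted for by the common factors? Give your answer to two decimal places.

h² = 0.83² + 0.10² = 0.6889 + 0.0100 = 0.6989

0.70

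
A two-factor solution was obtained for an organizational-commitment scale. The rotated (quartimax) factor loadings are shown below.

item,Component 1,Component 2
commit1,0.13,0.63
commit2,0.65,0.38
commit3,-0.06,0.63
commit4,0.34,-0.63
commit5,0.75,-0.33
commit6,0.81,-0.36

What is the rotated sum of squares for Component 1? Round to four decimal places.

1.7772

SS loadings for Component 1 = 0.13² + 0.65² + (-0.06)² + 0.34² + 0.75² + 0.81² = 0.0169 + 0.4225 + 0.0036 + 0.1156 + 0.5625 + 0.6561 = 1.7772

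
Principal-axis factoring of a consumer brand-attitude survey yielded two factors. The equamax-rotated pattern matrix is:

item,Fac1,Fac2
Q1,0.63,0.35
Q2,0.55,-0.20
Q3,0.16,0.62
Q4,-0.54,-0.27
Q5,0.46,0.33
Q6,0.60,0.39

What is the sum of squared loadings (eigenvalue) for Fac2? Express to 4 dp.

0.8808

SS loadings for Fac2 = 0.35² + (-0.20)² + 0.62² + (-0.27)² + 0.33² + 0.39² = 0.1225 + 0.0400 + 0.3844 + 0.0729 + 0.1089 + 0.1521 = 0.8808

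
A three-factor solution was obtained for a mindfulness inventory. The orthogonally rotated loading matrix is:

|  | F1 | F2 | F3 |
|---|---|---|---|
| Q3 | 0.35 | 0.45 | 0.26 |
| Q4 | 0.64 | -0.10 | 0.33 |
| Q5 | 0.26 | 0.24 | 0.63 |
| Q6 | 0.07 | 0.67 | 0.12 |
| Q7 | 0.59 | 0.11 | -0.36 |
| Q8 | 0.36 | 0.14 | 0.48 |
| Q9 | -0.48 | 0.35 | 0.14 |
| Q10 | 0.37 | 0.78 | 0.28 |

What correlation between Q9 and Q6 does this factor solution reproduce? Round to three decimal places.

r̂ = Σ λ_i·λ_j across factors = (-0.48)(0.07) + (0.35)(0.67) + (0.14)(0.12)
  = -0.0336 +0.2345 +0.0168 = 0.2177

0.218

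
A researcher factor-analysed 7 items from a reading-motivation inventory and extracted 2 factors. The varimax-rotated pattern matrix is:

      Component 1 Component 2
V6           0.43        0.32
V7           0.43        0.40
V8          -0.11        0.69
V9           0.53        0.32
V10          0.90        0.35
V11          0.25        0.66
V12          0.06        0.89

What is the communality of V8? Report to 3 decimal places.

0.488

h² = (-0.11)² + 0.69² = 0.0121 + 0.4761 = 0.4882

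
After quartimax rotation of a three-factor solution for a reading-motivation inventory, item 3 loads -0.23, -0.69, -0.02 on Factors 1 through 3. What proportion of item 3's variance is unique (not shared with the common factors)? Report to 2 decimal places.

0.47

h² = (-0.23)² + (-0.69)² + (-0.02)² = 0.0529 + 0.4761 + 0.0004 = 0.5294
Uniqueness u² = 1 − h² = 1 − 0.5294 = 0.4706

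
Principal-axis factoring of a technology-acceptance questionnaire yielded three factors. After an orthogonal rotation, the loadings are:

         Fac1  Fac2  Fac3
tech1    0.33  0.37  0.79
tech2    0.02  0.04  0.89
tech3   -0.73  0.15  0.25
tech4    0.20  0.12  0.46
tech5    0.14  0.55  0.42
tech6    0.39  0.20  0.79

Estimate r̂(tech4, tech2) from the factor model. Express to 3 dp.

0.418

r̂ = Σ λ_i·λ_j across factors = (0.20)(0.02) + (0.12)(0.04) + (0.46)(0.89)
  = +0.0040 +0.0048 +0.4094 = 0.4182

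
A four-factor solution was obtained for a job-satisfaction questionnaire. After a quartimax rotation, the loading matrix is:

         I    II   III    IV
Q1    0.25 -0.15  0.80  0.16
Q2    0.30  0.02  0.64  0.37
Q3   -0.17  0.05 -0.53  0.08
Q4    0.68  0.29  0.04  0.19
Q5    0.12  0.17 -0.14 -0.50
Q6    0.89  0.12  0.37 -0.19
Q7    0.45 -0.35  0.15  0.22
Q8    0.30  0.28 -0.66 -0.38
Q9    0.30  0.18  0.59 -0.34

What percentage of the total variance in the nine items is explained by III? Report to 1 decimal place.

SS loadings for III = 0.80² + 0.64² + (-0.53)² + 0.04² + (-0.14)² + 0.37² + 0.15² + (-0.66)² + 0.59² = 2.2948
With 9 standardized items, total variance = 9. Proportion = 2.2948/9 = 0.2550 → 25.50%.

25.5%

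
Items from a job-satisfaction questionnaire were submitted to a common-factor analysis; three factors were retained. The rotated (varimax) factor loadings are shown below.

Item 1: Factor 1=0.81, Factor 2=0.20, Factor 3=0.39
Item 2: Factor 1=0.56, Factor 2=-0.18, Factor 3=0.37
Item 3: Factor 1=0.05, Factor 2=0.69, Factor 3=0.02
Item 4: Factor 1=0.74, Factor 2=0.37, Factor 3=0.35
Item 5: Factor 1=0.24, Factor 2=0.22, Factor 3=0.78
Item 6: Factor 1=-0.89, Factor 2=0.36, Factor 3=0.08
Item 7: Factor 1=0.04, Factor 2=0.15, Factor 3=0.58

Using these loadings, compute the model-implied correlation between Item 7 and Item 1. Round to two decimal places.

0.29

r̂ = Σ λ_i·λ_j across factors = (0.04)(0.81) + (0.15)(0.20) + (0.58)(0.39)
  = +0.0324 +0.0300 +0.2262 = 0.2886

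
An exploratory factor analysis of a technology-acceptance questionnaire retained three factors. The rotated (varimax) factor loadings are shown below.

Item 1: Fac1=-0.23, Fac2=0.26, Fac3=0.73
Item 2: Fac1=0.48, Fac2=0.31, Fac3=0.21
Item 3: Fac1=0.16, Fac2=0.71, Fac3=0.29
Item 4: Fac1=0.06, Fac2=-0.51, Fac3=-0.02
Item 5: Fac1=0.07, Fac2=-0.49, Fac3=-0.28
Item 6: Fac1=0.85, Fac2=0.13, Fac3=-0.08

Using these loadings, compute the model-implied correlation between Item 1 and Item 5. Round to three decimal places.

r̂ = Σ λ_i·λ_j across factors = (-0.23)(0.07) + (0.26)(-0.49) + (0.73)(-0.28)
  = -0.0161 -0.1274 -0.2044 = -0.3479

-0.348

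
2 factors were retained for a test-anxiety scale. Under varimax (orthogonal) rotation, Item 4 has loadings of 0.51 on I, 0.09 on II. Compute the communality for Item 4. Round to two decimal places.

0.27

h² = 0.51² + 0.09² = 0.2601 + 0.0081 = 0.2682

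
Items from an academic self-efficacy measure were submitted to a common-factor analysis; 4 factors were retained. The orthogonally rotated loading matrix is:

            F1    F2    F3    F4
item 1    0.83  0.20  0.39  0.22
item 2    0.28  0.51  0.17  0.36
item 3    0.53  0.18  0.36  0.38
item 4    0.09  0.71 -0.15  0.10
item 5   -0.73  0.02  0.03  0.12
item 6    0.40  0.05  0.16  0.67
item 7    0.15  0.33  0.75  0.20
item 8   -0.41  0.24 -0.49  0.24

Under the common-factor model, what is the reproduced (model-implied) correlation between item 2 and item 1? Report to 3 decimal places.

r̂ = Σ λ_i·λ_j across factors = (0.28)(0.83) + (0.51)(0.20) + (0.17)(0.39) + (0.36)(0.22)
  = +0.2324 +0.1020 +0.0663 +0.0792 = 0.4799

0.480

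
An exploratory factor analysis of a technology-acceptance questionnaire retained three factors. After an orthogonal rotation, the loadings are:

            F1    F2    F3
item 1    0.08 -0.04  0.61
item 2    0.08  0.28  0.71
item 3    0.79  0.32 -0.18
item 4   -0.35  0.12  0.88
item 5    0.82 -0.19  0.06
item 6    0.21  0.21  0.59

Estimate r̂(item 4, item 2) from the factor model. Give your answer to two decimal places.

r̂ = Σ λ_i·λ_j across factors = (-0.35)(0.08) + (0.12)(0.28) + (0.88)(0.71)
  = -0.0280 +0.0336 +0.6248 = 0.6304

0.63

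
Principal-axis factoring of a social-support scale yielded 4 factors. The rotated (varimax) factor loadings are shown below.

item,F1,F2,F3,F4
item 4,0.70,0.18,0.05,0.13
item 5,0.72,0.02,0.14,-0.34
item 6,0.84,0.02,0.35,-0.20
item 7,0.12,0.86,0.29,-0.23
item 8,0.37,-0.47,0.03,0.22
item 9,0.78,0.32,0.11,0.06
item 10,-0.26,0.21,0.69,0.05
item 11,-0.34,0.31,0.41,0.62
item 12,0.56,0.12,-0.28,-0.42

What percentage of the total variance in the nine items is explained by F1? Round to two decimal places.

33.01%

SS loadings for F1 = 0.70² + 0.72² + 0.84² + 0.12² + 0.37² + 0.78² + (-0.26)² + (-0.34)² + 0.56² = 2.9705
With 9 standardized items, total variance = 9. Proportion = 2.9705/9 = 0.3301 → 33.01%.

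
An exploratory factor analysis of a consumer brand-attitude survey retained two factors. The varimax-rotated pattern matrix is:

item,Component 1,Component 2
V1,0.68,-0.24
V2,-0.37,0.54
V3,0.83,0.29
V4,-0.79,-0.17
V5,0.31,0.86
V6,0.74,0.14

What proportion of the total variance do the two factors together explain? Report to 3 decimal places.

Communalities: 0.5200, 0.4285, 0.7730, 0.6530, 0.8357, 0.5672; Σh² = 3.7774.
Total variance with 6 standardized items is 6, so the solution explains 3.7774/6 = 0.6296.

0.630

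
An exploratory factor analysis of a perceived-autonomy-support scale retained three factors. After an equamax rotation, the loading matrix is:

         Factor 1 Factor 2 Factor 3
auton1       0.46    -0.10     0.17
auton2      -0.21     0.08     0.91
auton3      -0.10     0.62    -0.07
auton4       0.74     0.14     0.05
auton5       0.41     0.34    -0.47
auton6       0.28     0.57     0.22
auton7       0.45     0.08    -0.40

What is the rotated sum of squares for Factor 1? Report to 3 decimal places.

SS loadings for Factor 1 = 0.46² + (-0.21)² + (-0.10)² + 0.74² + 0.41² + 0.28² + 0.45² = 0.2116 + 0.0441 + 0.0100 + 0.5476 + 0.1681 + 0.0784 + 0.2025 = 1.2623

1.262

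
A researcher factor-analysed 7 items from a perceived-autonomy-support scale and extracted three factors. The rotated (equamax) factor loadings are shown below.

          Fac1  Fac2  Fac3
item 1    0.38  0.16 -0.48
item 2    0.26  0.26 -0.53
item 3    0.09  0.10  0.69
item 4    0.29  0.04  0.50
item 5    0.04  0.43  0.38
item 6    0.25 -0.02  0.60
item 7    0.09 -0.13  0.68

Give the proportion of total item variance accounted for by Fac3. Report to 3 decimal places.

SS loadings for Fac3 = (-0.48)² + (-0.53)² + 0.69² + 0.50² + 0.38² + 0.60² + 0.68² = 2.2042
Proportion of variance = 2.2042 / 7 = 0.3149.

0.315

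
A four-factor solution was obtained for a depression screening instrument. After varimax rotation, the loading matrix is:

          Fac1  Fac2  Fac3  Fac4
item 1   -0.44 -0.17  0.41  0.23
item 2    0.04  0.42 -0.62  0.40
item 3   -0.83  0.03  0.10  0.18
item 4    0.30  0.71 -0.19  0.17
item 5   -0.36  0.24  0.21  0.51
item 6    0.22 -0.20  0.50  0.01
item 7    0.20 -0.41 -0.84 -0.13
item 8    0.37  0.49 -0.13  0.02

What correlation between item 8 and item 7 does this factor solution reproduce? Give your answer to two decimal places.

-0.02

r̂ = Σ λ_i·λ_j across factors = (0.37)(0.20) + (0.49)(-0.41) + (-0.13)(-0.84) + (0.02)(-0.13)
  = +0.0740 -0.2009 +0.1092 -0.0026 = -0.0203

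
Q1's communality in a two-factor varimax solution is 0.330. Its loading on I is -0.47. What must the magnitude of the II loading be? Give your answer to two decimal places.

0.33

Under orthogonal rotation h² = Σλ², so λ_II² = h² − (0.2209) = 0.330 − 0.2209 = 0.1091.
|λ| = √0.1091 = 0.3303.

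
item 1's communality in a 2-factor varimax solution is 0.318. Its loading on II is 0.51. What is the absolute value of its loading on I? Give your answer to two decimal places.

0.24

Under orthogonal rotation h² = Σλ², so λ_I² = h² − (0.2601) = 0.318 − 0.2601 = 0.0579.
|λ| = √0.0579 = 0.2406.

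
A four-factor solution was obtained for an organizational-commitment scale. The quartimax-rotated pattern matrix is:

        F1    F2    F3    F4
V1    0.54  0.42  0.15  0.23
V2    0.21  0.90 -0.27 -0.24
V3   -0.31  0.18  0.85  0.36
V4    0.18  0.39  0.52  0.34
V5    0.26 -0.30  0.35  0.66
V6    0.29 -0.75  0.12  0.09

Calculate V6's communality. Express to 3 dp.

h² = 0.29² + (-0.75)² + 0.12² + 0.09² = 0.0841 + 0.5625 + 0.0144 + 0.0081 = 0.6691

0.669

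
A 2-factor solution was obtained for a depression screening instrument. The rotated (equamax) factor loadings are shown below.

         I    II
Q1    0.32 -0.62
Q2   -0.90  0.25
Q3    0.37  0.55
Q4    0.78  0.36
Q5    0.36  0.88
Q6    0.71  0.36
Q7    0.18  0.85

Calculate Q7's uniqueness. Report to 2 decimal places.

0.25

h² = 0.18² + 0.85² = 0.0324 + 0.7225 = 0.7549
Uniqueness u² = 1 − h² = 1 − 0.7549 = 0.2451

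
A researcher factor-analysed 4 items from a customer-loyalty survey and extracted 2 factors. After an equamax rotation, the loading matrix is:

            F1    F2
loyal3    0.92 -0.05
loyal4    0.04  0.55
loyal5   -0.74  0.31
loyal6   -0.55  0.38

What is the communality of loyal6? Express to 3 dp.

h² = (-0.55)² + 0.38² = 0.3025 + 0.1444 = 0.4469

0.447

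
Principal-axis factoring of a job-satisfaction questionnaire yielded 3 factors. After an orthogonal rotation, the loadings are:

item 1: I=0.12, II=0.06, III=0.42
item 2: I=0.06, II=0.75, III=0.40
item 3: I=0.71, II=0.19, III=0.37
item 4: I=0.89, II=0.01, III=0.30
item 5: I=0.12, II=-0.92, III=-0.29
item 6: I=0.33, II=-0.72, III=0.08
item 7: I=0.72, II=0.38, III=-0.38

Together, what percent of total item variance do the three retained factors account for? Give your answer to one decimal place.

69.5%

Communalities: 0.1944, 0.7261, 0.6771, 0.8822, 0.9449, 0.6337, 0.8072; Σh² = 4.8656.
Total variance with 7 standardized items is 7, so the solution explains 4.8656/7 = 0.6951 = 69.51%.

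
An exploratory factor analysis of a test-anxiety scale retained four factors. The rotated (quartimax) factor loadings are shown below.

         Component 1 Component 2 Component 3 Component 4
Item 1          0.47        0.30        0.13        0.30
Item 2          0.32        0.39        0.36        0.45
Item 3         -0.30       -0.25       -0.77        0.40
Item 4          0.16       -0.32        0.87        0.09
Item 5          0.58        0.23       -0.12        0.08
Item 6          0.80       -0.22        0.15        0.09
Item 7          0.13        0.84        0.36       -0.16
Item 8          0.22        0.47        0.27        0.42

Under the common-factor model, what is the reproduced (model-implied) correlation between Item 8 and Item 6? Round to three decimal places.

0.151

r̂ = Σ λ_i·λ_j across factors = (0.22)(0.80) + (0.47)(-0.22) + (0.27)(0.15) + (0.42)(0.09)
  = +0.1760 -0.1034 +0.0405 +0.0378 = 0.1509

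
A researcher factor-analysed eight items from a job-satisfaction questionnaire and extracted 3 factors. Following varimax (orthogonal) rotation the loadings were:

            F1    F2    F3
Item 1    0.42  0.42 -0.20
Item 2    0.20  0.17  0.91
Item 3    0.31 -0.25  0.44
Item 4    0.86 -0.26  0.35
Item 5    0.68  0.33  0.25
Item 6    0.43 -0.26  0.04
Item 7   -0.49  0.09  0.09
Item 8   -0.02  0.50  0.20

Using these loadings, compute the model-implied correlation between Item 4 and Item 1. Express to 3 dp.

0.182

r̂ = Σ λ_i·λ_j across factors = (0.86)(0.42) + (-0.26)(0.42) + (0.35)(-0.20)
  = +0.3612 -0.1092 -0.0700 = 0.1820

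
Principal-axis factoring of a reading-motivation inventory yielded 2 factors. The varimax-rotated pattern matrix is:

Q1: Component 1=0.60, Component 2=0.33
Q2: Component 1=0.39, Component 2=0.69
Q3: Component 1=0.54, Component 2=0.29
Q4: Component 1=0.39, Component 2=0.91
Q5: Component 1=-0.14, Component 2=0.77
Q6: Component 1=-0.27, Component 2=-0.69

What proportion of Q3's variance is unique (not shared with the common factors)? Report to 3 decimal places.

0.624

h² = 0.54² + 0.29² = 0.2916 + 0.0841 = 0.3757
Uniqueness u² = 1 − h² = 1 − 0.3757 = 0.6243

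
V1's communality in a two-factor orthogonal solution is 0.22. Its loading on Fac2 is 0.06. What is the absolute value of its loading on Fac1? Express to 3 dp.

Under orthogonal rotation h² = Σλ², so λ_Fac1² = h² − (0.0036) = 0.22 − 0.0036 = 0.2164.
|λ| = √0.2164 = 0.4652.

0.465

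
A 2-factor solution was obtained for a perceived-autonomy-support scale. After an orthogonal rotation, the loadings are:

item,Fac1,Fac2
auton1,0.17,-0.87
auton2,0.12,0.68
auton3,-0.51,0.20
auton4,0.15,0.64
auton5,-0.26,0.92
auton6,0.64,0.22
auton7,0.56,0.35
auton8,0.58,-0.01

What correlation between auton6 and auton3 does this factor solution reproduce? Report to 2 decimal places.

-0.28

r̂ = Σ λ_i·λ_j across factors = (0.64)(-0.51) + (0.22)(0.20)
  = -0.3264 +0.0440 = -0.2824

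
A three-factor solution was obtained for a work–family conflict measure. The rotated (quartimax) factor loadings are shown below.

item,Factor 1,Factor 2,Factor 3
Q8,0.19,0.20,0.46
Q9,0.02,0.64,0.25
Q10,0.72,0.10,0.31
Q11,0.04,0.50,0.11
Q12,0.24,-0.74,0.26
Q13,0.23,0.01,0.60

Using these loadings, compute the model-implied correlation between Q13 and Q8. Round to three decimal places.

0.322

r̂ = Σ λ_i·λ_j across factors = (0.23)(0.19) + (0.01)(0.20) + (0.60)(0.46)
  = +0.0437 +0.0020 +0.2760 = 0.3217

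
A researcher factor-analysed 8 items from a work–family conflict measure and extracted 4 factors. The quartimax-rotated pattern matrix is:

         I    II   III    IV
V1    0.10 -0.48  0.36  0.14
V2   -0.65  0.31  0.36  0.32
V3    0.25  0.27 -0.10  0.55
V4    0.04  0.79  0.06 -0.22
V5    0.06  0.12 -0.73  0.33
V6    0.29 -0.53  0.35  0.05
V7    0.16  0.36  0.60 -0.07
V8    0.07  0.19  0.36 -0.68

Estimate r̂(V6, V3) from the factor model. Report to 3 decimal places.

r̂ = Σ λ_i·λ_j across factors = (0.29)(0.25) + (-0.53)(0.27) + (0.35)(-0.10) + (0.05)(0.55)
  = +0.0725 -0.1431 -0.0350 +0.0275 = -0.0781

-0.078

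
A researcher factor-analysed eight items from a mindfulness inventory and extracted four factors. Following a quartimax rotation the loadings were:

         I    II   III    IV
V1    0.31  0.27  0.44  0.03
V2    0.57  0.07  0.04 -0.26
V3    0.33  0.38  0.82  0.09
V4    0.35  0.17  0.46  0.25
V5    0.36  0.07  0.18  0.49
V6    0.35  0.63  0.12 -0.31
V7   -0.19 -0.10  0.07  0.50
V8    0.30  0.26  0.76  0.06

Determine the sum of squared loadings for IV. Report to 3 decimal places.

SS loadings for IV = 0.03² + (-0.26)² + 0.09² + 0.25² + 0.49² + (-0.31)² + 0.50² + 0.06² = 0.0009 + 0.0676 + 0.0081 + 0.0625 + 0.2401 + 0.0961 + 0.2500 + 0.0036 = 0.7289

0.729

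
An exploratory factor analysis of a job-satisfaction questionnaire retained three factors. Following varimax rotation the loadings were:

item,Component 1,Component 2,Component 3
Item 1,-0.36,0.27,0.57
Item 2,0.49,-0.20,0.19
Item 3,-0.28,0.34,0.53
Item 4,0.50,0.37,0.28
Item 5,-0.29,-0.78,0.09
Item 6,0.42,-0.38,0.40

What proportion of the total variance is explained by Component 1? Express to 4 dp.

SS loadings for Component 1 = (-0.36)² + 0.49² + (-0.28)² + 0.50² + (-0.29)² + 0.42² = 0.9586
Proportion of variance = 0.9586 / 6 = 0.1598.

0.1598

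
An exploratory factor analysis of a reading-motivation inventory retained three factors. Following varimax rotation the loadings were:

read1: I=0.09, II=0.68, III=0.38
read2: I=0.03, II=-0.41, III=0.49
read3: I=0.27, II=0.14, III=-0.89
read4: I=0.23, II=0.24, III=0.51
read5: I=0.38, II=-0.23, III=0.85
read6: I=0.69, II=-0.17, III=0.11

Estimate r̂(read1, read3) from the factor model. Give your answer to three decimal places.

-0.219

r̂ = Σ λ_i·λ_j across factors = (0.09)(0.27) + (0.68)(0.14) + (0.38)(-0.89)
  = +0.0243 +0.0952 -0.3382 = -0.2187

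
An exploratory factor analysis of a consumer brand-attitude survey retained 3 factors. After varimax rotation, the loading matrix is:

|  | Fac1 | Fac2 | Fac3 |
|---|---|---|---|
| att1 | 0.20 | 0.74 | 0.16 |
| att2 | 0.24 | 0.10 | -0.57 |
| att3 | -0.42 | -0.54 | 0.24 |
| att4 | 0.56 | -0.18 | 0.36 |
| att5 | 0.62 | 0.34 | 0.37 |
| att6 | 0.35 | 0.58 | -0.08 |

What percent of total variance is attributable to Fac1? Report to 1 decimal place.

SS loadings for Fac1 = 0.20² + 0.24² + (-0.42)² + 0.56² + 0.62² + 0.35² = 1.0945
With 6 standardized items, total variance = 6. Proportion = 1.0945/6 = 0.1824 → 18.24%.

18.2%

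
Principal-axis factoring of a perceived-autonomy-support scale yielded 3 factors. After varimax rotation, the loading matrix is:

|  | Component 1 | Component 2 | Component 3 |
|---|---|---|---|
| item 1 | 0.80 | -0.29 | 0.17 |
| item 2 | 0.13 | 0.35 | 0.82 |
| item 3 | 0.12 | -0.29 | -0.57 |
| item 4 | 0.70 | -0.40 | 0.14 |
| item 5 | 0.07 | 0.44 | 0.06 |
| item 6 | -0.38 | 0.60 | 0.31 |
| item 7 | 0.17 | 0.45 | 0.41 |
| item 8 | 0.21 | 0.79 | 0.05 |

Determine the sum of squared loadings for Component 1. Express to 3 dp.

1.384

SS loadings for Component 1 = 0.80² + 0.13² + 0.12² + 0.70² + 0.07² + (-0.38)² + 0.17² + 0.21² = 0.6400 + 0.0169 + 0.0144 + 0.4900 + 0.0049 + 0.1444 + 0.0289 + 0.0441 = 1.3836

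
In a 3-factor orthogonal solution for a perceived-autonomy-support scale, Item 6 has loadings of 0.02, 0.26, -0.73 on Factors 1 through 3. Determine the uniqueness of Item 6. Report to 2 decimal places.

h² = 0.02² + 0.26² + (-0.73)² = 0.0004 + 0.0676 + 0.5329 = 0.6009
Uniqueness u² = 1 − h² = 1 − 0.6009 = 0.3991

0.40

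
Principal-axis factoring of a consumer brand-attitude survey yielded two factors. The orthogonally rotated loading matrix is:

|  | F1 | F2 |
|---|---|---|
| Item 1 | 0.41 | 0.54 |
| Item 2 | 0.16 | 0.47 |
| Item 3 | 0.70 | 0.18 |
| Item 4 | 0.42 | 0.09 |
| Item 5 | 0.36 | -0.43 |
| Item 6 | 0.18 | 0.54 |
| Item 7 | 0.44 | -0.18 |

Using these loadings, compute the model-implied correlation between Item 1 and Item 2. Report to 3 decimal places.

0.319

r̂ = Σ λ_i·λ_j across factors = (0.41)(0.16) + (0.54)(0.47)
  = +0.0656 +0.2538 = 0.3194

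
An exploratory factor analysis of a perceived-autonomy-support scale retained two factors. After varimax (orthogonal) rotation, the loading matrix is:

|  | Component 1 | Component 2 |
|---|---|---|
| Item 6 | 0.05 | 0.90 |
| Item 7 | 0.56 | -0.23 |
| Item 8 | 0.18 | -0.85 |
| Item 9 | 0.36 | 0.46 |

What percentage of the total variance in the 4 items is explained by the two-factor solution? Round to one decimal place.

Communalities: 0.8125, 0.3665, 0.7549, 0.3412; Σh² = 2.2751.
Total variance with 4 standardized items is 4, so the solution explains 2.2751/4 = 0.5688 = 56.88%.

56.9%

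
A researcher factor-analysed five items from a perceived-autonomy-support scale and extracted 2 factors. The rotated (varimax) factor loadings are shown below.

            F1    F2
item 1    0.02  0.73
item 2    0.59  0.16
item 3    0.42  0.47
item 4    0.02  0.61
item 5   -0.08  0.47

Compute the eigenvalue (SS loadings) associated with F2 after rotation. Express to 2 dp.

1.37

SS loadings for F2 = 0.73² + 0.16² + 0.47² + 0.61² + 0.47² = 0.5329 + 0.0256 + 0.2209 + 0.3721 + 0.2209 = 1.3724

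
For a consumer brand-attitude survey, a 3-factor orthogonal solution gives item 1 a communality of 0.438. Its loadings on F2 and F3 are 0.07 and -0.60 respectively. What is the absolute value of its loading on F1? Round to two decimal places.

0.27

Under orthogonal rotation h² = Σλ², so λ_F1² = h² − (0.3649) = 0.438 − 0.3649 = 0.0731.
|λ| = √0.0731 = 0.2704.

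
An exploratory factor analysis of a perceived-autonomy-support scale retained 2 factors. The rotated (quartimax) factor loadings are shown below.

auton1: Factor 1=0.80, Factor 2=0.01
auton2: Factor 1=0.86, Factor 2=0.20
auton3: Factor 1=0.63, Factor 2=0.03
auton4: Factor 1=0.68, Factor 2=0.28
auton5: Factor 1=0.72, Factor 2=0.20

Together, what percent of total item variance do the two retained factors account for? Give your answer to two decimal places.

Communalities: 0.6401, 0.7796, 0.3978, 0.5408, 0.5584; Σh² = 2.9167.
Total variance with 5 standardized items is 5, so the solution explains 2.9167/5 = 0.5833 = 58.33%.

58.33%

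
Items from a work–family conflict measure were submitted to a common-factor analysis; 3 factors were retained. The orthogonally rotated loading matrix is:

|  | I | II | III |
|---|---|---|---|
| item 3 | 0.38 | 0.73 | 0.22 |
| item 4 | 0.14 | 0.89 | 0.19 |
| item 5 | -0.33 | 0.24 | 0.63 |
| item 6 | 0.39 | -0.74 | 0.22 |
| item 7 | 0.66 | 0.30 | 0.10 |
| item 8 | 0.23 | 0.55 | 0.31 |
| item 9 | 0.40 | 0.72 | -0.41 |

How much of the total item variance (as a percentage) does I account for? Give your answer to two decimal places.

15.34%

SS loadings for I = 0.38² + 0.14² + (-0.33)² + 0.39² + 0.66² + 0.23² + 0.40² = 1.0735
With 7 standardized items, total variance = 7. Proportion = 1.0735/7 = 0.1534 → 15.34%.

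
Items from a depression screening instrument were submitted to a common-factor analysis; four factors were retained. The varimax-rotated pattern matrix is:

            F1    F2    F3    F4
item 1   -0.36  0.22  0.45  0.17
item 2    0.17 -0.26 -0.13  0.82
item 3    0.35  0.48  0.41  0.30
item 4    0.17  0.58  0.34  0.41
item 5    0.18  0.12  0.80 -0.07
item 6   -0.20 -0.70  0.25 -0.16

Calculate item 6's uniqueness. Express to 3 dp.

h² = (-0.20)² + (-0.70)² + 0.25² + (-0.16)² = 0.0400 + 0.4900 + 0.0625 + 0.0256 = 0.6181
Uniqueness u² = 1 − h² = 1 − 0.6181 = 0.3819

0.382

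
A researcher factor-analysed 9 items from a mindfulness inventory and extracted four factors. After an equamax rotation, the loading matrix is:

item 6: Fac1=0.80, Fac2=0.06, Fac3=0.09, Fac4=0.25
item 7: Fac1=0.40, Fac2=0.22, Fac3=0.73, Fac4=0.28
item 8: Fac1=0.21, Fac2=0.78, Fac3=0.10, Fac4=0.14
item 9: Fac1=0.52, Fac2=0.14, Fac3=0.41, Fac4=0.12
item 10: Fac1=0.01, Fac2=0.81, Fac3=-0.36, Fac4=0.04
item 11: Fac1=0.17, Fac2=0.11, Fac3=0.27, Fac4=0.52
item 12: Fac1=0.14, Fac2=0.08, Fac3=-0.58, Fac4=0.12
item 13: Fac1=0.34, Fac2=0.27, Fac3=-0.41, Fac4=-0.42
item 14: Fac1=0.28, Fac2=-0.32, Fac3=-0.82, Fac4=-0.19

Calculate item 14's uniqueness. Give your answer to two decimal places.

h² = 0.28² + (-0.32)² + (-0.82)² + (-0.19)² = 0.0784 + 0.1024 + 0.6724 + 0.0361 = 0.8893
Uniqueness u² = 1 − h² = 1 − 0.8893 = 0.1107

0.11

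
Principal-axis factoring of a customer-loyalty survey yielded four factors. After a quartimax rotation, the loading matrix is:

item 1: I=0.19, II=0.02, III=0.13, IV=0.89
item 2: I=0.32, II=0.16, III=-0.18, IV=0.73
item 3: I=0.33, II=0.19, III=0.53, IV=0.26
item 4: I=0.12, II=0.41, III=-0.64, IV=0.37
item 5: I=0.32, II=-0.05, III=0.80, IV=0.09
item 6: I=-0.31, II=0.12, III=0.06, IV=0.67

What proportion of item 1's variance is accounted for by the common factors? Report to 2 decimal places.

h² = 0.19² + 0.02² + 0.13² + 0.89² = 0.0361 + 0.0004 + 0.0169 + 0.7921 = 0.8455

0.85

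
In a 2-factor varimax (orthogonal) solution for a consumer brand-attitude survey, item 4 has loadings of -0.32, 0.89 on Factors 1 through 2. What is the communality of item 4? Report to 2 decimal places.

h² = (-0.32)² + 0.89² = 0.1024 + 0.7921 = 0.8945

0.89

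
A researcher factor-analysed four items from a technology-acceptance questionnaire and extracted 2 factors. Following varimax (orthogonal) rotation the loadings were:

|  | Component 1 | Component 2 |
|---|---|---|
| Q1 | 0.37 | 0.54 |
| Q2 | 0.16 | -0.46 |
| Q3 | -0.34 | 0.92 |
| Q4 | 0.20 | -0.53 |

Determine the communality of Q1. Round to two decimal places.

h² = 0.37² + 0.54² = 0.1369 + 0.2916 = 0.4285

0.43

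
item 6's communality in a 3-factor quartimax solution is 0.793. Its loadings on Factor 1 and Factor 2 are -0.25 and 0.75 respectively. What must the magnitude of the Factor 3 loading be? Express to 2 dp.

Under orthogonal rotation h² = Σλ², so λ_Factor 3² = h² − (0.6250) = 0.793 − 0.6250 = 0.1680.
|λ| = √0.1680 = 0.4099.

0.41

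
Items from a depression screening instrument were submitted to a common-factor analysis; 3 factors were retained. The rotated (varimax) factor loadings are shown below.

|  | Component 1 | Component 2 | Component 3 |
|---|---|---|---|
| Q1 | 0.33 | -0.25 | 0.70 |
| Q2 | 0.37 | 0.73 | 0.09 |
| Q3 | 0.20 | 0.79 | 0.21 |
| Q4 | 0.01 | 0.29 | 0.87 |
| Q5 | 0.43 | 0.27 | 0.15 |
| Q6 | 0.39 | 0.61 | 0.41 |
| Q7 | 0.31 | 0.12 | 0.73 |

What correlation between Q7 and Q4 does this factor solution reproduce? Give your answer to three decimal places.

0.673

r̂ = Σ λ_i·λ_j across factors = (0.31)(0.01) + (0.12)(0.29) + (0.73)(0.87)
  = +0.0031 +0.0348 +0.6351 = 0.6730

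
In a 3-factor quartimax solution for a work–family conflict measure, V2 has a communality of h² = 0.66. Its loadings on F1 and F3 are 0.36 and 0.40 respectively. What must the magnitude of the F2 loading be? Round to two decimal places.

0.61

Under orthogonal rotation h² = Σλ², so λ_F2² = h² − (0.2896) = 0.66 − 0.2896 = 0.3704.
|λ| = √0.3704 = 0.6086.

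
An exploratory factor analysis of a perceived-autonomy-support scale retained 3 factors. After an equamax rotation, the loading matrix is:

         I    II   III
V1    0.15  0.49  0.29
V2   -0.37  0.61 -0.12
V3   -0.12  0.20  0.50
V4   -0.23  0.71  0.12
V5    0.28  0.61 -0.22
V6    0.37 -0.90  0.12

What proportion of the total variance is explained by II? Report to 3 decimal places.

0.390

SS loadings for II = 0.49² + 0.61² + 0.20² + 0.71² + 0.61² + (-0.90)² = 2.3384
Proportion of variance = 2.3384 / 6 = 0.3897.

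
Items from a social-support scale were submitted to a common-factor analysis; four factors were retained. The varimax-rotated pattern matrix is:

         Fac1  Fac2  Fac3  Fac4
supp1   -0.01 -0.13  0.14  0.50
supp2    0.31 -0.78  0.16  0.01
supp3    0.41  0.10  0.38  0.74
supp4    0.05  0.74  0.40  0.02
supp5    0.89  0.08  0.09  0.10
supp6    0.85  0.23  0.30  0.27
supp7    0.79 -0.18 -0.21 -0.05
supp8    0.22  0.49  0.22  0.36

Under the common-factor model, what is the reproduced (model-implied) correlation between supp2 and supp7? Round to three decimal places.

r̂ = Σ λ_i·λ_j across factors = (0.31)(0.79) + (-0.78)(-0.18) + (0.16)(-0.21) + (0.01)(-0.05)
  = +0.2449 +0.1404 -0.0336 -0.0005 = 0.3512

0.351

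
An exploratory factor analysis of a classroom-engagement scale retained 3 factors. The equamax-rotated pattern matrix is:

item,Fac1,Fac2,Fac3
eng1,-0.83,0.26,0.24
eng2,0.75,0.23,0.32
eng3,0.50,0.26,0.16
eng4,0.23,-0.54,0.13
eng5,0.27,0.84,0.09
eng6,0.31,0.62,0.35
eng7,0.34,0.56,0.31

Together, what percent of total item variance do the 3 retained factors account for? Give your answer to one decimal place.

SS loadings by factor: 1.8389, 1.8833, 0.4292; total = 4.1514.
Total variance with 7 standardized items is 7, so the solution explains 4.1514/7 = 0.5931 = 59.31%.

59.3%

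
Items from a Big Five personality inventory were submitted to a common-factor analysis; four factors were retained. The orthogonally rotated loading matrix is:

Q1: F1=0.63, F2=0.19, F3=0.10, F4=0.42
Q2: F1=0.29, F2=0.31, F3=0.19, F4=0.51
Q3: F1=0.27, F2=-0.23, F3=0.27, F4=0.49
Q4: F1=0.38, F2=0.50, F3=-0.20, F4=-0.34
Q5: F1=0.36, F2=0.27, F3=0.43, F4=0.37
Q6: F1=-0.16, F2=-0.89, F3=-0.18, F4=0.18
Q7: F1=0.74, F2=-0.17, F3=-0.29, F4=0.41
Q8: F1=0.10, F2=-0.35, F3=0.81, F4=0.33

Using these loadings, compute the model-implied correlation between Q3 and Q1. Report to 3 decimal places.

0.359

r̂ = Σ λ_i·λ_j across factors = (0.27)(0.63) + (-0.23)(0.19) + (0.27)(0.10) + (0.49)(0.42)
  = +0.1701 -0.0437 +0.0270 +0.2058 = 0.3592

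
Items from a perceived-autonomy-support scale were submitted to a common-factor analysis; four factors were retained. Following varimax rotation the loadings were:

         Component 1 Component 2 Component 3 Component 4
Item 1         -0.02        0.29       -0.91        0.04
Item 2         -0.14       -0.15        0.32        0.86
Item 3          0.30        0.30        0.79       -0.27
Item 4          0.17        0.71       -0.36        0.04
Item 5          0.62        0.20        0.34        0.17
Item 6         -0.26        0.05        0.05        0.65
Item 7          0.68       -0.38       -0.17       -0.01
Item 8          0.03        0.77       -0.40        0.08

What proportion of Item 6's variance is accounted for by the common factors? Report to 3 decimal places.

h² = (-0.26)² + 0.05² + 0.05² + 0.65² = 0.0676 + 0.0025 + 0.0025 + 0.4225 = 0.4951

0.495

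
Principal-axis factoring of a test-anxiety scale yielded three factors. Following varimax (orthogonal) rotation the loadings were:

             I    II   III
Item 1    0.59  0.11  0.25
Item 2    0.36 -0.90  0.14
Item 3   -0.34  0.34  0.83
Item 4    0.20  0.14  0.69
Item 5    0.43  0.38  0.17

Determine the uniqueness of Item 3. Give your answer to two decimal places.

h² = (-0.34)² + 0.34² + 0.83² = 0.1156 + 0.1156 + 0.6889 = 0.9201
Uniqueness u² = 1 − h² = 1 − 0.9201 = 0.0799

0.08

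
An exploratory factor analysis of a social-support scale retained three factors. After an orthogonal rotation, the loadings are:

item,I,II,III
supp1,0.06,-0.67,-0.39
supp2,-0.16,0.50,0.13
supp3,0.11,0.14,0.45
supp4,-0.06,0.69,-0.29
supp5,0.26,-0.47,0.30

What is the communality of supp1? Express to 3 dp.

0.605

h² = 0.06² + (-0.67)² + (-0.39)² = 0.0036 + 0.4489 + 0.1521 = 0.6046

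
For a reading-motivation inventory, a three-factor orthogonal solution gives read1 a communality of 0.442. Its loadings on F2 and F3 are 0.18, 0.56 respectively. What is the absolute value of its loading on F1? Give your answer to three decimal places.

0.310

Under orthogonal rotation h² = Σλ², so λ_F1² = h² − (0.3460) = 0.442 − 0.3460 = 0.0960.
|λ| = √0.0960 = 0.3098.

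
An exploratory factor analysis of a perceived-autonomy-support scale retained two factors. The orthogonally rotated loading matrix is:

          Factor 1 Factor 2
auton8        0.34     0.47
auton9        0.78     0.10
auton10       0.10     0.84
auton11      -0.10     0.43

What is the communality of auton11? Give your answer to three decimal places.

0.195

h² = (-0.10)² + 0.43² = 0.0100 + 0.1849 = 0.1949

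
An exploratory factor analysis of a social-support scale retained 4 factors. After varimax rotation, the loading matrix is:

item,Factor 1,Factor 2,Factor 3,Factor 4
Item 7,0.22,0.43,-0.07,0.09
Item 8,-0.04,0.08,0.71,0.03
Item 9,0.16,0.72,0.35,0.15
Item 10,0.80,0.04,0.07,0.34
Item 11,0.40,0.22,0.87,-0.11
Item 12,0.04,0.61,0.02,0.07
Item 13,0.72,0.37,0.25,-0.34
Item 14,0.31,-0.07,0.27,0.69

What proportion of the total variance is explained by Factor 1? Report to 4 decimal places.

0.1865

SS loadings for Factor 1 = 0.22² + (-0.04)² + 0.16² + 0.80² + 0.40² + 0.04² + 0.72² + 0.31² = 1.4917
Proportion of variance = 1.4917 / 8 = 0.1865.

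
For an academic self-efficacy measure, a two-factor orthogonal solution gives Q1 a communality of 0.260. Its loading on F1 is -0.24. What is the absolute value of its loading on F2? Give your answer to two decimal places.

0.45

Under orthogonal rotation h² = Σλ², so λ_F2² = h² − (0.0576) = 0.260 − 0.0576 = 0.2024.
|λ| = √0.2024 = 0.4499.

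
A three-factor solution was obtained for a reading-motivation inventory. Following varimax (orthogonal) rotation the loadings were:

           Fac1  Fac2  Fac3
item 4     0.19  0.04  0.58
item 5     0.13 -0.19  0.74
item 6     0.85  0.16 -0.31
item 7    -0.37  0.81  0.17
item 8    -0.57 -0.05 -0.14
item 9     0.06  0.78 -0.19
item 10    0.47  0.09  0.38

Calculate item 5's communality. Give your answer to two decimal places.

h² = 0.13² + (-0.19)² + 0.74² = 0.0169 + 0.0361 + 0.5476 = 0.6006

0.60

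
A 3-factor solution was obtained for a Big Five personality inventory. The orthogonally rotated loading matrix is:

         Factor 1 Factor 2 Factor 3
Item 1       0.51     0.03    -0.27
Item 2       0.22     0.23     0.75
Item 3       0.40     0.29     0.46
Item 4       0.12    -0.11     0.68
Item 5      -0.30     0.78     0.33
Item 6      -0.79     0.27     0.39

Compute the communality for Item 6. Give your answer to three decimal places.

0.849

h² = (-0.79)² + 0.27² + 0.39² = 0.6241 + 0.0729 + 0.1521 = 0.8491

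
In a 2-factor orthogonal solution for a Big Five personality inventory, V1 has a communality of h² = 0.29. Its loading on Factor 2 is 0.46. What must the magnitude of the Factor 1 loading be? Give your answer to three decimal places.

0.280

Under orthogonal rotation h² = Σλ², so λ_Factor 1² = h² − (0.2116) = 0.29 − 0.2116 = 0.0784.
|λ| = √0.0784 = 0.2800.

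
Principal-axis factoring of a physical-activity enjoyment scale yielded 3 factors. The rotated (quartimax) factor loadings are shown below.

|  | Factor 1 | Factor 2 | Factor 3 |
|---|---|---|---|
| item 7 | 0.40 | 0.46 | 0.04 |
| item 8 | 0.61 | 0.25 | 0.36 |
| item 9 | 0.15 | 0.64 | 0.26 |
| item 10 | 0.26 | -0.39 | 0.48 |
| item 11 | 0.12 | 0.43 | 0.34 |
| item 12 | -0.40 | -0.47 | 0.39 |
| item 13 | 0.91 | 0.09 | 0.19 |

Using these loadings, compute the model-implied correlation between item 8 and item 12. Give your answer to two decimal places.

r̂ = Σ λ_i·λ_j across factors = (0.61)(-0.40) + (0.25)(-0.47) + (0.36)(0.39)
  = -0.2440 -0.1175 +0.1404 = -0.2211

-0.22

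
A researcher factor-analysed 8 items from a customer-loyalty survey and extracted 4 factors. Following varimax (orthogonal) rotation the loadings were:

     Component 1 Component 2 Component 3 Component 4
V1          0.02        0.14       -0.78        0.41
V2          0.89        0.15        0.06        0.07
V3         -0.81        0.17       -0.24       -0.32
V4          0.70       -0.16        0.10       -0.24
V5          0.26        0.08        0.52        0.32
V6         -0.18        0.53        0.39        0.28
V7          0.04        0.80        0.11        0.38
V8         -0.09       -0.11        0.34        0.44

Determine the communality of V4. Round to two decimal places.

0.58

h² = 0.70² + (-0.16)² + 0.10² + (-0.24)² = 0.4900 + 0.0256 + 0.0100 + 0.0576 = 0.5832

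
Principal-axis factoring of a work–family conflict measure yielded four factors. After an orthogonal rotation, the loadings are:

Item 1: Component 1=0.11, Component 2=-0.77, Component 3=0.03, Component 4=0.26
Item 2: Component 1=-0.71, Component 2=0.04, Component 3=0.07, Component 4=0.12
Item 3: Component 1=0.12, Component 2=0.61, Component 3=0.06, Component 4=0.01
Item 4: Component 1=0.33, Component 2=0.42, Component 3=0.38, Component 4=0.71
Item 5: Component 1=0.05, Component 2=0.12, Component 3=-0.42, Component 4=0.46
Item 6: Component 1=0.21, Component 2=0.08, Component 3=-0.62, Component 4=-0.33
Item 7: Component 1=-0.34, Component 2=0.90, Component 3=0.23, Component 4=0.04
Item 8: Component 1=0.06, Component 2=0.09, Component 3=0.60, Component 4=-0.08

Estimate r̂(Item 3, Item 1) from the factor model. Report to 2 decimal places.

r̂ = Σ λ_i·λ_j across factors = (0.12)(0.11) + (0.61)(-0.77) + (0.06)(0.03) + (0.01)(0.26)
  = +0.0132 -0.4697 +0.0018 +0.0026 = -0.4521

-0.45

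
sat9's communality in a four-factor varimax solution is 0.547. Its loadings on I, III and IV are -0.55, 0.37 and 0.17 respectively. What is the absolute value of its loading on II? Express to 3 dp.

Under orthogonal rotation h² = Σλ², so λ_II² = h² − (0.4683) = 0.547 − 0.4683 = 0.0787.
|λ| = √0.0787 = 0.2805.

0.281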